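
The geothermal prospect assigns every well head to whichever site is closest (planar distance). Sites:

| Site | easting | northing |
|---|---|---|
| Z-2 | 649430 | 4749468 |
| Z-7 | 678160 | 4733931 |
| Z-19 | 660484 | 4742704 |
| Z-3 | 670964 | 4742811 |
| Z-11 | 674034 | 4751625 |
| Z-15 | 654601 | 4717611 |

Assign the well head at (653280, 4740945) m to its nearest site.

Squared distances to each site:
Z-2: 87464029.000; Z-7: 668210596.000; Z-19: 54991697.000; Z-3: 316205812.000; Z-11: 544790916.000; Z-15: 546220597.000.
Minimum at Z-19.

Z-19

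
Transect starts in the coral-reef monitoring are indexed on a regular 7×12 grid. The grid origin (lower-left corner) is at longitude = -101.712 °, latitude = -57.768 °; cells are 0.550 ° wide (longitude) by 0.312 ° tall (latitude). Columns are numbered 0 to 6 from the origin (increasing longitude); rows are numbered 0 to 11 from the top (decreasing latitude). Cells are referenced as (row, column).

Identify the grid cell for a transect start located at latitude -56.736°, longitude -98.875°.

(8, 5)

Column index: ⌊(-98.875 − -101.712) / 0.550⌋ = ⌊5.158⌋ = 5
Row offset from origin: ⌊(-56.736 − -57.768) / 0.312⌋ = ⌊3.308⌋ = 3 → row 8 (counted from top)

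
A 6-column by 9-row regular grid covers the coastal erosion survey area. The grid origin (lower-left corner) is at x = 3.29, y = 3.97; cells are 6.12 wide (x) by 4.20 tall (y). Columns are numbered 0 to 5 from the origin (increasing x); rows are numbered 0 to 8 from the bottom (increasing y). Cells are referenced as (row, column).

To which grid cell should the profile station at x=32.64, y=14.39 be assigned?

(2, 4)

Column index: ⌊(32.64 − 3.29) / 6.12⌋ = ⌊4.796⌋ = 4
Row offset from origin: ⌊(14.39 − 3.97) / 4.20⌋ = ⌊2.481⌋ = 2 → row 2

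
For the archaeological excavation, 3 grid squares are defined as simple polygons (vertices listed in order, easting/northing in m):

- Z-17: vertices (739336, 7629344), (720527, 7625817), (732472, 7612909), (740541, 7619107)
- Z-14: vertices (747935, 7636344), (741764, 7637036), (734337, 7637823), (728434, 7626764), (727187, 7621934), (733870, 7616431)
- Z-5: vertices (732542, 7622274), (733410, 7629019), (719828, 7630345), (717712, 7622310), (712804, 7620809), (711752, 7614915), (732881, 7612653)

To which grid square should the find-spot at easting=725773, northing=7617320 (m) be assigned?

Cast a ray rightward from (725773, 7617320). For each polygon, the edges (by vertex number in listed order) whose endpoints lie on opposite sides of northing = 7617320, where each meets that height, and whether that is right or left of the point:
Z-17: 2–3 at easting≈728390.1 (right), 3–4 at easting≈738214.6 (right) → 2 crossings.
Z-14: 5–6 at easting≈732790.4 (right), 6–1 at easting≈734497.9 (right) → 2 crossings.
Z-5: 5–6 at easting≈712181.3 (left), 7–1 at easting≈732716.6 (right) → 1 crossing.
Only Z-5 has an odd count, so the point is inside Z-5.

Z-5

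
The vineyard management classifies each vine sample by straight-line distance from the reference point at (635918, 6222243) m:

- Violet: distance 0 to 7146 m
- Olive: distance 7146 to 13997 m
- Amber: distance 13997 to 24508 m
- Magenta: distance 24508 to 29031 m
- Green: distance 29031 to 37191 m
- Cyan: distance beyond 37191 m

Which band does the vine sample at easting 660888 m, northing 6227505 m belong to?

Distance = √((660888−635918)² + (6227505−6222243)²) = √(623500900.000 + 27688644.000) = 25518.416 m.
24508 ≤ 25518.416 < 29031 → Magenta.

Magenta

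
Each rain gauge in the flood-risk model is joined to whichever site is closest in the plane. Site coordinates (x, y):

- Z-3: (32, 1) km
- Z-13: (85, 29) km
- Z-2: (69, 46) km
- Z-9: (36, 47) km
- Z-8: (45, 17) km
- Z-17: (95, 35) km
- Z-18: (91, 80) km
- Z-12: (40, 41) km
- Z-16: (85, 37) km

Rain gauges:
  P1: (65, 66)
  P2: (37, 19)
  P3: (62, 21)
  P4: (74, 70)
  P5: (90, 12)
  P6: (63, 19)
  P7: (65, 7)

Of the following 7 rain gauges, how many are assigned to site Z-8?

4

P1 → Z-2
P2 → Z-8
P3 → Z-8
P4 → Z-18
P5 → Z-13
P6 → Z-8
P7 → Z-8
4 of the 7 go to Z-8.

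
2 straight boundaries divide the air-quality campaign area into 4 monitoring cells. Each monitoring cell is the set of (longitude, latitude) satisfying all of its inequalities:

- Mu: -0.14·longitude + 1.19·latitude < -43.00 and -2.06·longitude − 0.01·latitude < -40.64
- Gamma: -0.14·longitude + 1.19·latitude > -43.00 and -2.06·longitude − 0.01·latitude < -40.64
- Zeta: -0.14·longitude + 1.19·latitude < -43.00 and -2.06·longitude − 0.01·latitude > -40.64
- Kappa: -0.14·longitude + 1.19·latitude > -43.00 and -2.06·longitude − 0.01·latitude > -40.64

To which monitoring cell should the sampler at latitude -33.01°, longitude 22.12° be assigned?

-0.14·22.12 + 1.19·-33.01 = -42.379, which is > -43.00
-2.06·22.12 − 0.01·-33.01 = -45.237, which is < -40.64
This sign pattern matches Gamma.

Gamma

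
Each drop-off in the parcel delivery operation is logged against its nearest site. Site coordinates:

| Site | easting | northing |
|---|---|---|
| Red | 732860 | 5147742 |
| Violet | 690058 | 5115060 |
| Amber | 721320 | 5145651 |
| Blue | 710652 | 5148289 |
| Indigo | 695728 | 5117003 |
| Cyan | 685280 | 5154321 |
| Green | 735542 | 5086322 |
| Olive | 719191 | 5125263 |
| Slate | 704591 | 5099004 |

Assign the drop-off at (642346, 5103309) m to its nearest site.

Violet

Squared distances to each site:
Red: 10167075685.000; Violet: 2414520945.000; Amber: 8029737640.000; Blue: 6688910036.000; Indigo: 3037163560.000; Cyan: 4445552500.000; Green: 8974052585.000; Olive: 6387132141.000; Slate: 3892973050.000.
Minimum at Violet.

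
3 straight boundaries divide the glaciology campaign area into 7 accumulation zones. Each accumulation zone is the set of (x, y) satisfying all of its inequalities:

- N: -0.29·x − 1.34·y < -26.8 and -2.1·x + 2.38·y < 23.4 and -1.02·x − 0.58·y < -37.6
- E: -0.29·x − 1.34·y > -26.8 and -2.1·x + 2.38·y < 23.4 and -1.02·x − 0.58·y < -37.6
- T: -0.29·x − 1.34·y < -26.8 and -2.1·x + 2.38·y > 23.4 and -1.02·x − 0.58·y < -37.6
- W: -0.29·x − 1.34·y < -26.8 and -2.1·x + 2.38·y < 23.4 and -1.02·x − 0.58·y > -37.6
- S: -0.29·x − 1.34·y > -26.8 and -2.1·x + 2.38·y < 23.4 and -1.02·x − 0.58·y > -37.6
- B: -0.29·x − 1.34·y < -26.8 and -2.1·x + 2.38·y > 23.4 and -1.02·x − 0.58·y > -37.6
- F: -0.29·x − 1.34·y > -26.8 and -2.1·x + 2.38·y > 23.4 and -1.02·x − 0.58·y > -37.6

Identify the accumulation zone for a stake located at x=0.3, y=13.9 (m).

F

-0.29·0.3 − 1.34·13.9 = -18.713, which is > -26.8
-2.1·0.3 + 2.38·13.9 = 32.452, which is > 23.4
-1.02·0.3 − 0.58·13.9 = -8.368, which is > -37.6
This sign pattern matches F.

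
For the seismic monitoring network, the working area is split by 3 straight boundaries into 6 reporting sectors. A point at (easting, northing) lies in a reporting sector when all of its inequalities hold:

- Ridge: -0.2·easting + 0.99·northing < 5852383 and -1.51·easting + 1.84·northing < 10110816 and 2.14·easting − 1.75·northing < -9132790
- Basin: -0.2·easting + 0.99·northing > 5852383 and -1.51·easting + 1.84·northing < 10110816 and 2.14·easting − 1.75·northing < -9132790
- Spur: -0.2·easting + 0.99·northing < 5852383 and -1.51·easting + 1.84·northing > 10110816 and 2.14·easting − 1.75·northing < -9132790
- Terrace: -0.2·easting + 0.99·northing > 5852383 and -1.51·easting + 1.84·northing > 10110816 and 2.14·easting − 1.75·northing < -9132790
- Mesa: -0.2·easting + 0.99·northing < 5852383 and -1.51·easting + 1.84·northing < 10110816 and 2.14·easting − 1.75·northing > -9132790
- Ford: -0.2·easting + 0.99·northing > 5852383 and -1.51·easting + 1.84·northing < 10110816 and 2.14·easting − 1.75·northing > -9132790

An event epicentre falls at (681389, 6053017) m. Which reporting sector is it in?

Basin

-0.2·681389 + 0.99·6053017 = 5856209.030, which is > 5852383
-1.51·681389 + 1.84·6053017 = 10108653.890, which is < 10110816
2.14·681389 − 1.75·6053017 = -9134607.290, which is < -9132790
This sign pattern matches Basin.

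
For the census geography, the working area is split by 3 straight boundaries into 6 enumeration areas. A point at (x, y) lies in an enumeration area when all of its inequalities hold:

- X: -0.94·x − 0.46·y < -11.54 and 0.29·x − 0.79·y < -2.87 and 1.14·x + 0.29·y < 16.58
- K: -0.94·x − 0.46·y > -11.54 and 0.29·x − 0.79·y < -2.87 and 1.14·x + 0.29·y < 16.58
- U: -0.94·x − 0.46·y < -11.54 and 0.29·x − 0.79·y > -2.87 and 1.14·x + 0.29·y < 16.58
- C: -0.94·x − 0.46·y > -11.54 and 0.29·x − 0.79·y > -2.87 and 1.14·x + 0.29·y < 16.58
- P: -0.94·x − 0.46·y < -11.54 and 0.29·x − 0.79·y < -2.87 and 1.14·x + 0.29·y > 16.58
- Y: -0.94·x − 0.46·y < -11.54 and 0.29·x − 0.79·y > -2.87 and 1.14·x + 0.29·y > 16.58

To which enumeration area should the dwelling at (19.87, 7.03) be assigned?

Y

-0.94·19.87 − 0.46·7.03 = -21.912, which is < -11.54
0.29·19.87 − 0.79·7.03 = 0.209, which is > -2.87
1.14·19.87 + 0.29·7.03 = 24.690, which is > 16.58
This sign pattern matches Y.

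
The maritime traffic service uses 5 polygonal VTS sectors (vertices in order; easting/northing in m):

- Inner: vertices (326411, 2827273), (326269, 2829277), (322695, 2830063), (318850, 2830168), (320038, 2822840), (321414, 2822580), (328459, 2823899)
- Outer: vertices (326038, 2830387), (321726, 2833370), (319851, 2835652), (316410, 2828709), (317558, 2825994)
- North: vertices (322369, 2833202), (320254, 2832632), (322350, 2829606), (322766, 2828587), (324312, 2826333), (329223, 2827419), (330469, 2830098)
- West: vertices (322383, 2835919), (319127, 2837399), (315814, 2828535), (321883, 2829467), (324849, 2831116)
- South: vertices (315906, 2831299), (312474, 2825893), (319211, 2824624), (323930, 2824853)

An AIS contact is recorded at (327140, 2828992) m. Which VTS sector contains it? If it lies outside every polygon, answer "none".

North

Cast a ray rightward from (327140, 2828992). For each polygon, the edges (by vertex number in listed order) whose endpoints lie on opposite sides of northing = 2828992, where each meets that height, and whether that is right or left of the point:
Inner: 1–2 at easting≈326289.2 (left), 4–5 at easting≈319040.7 (left) → 0 crossings.
Outer: 3–4 at easting≈316550.3 (left), 5–1 at easting≈323345.2 (left) → 0 crossings.
North: 3–4 at easting≈322600.7 (left), 6–7 at easting≈329954.6 (right) → 1 crossing.
West: 2–3 at easting≈315984.8 (left), 3–4 at easting≈318789.9 (left) → 0 crossings.
South: 1–2 at easting≈314441.4 (left), 4–1 at easting≈318777.8 (left) → 0 crossings.
Only North has an odd count, so the point is inside North.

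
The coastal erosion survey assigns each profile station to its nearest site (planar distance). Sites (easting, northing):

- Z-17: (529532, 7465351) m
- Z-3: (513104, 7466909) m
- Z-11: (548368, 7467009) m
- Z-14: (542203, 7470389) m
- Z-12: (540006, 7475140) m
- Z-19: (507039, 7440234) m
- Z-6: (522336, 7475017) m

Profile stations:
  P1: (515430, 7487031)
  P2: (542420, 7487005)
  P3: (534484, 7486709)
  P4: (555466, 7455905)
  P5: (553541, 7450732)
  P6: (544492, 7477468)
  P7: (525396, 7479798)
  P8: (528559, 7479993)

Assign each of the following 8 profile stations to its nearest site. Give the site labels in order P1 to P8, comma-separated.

P1 → Z-6 (d²=192029032.00)
P2 → Z-12 (d²=146605621.00)
P3 → Z-12 (d²=164334245.00)
P4 → Z-11 (d²=173680420.00)
P5 → Z-11 (d²=291700658.00)
P6 → Z-12 (d²=25543780.00)
P7 → Z-6 (d²=32221561.00)
P8 → Z-6 (d²=63486305.00)

Z-6, Z-12, Z-12, Z-11, Z-11, Z-12, Z-6, Z-6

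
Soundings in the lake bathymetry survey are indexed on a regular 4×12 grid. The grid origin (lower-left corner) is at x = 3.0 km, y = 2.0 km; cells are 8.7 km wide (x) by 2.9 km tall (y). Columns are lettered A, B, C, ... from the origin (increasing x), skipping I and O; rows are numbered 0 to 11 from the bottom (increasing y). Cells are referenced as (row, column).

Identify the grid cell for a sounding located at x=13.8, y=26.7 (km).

Column index: ⌊(13.8 − 3.0) / 8.7⌋ = ⌊1.241⌋ = 1 → column B
Row offset from origin: ⌊(26.7 − 2.0) / 2.9⌋ = ⌊8.517⌋ = 8 → row 8

(8, B)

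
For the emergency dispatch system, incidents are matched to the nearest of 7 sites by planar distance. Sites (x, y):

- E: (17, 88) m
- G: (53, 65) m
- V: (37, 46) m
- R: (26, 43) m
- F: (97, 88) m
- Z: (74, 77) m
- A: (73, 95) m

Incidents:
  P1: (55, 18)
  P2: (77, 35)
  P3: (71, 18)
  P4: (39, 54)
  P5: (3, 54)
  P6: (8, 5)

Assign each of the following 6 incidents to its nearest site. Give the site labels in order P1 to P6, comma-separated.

V, G, V, V, R, R

P1 → V (d²=1108.00)
P2 → G (d²=1476.00)
P3 → V (d²=1940.00)
P4 → V (d²=68.00)
P5 → R (d²=650.00)
P6 → R (d²=1768.00)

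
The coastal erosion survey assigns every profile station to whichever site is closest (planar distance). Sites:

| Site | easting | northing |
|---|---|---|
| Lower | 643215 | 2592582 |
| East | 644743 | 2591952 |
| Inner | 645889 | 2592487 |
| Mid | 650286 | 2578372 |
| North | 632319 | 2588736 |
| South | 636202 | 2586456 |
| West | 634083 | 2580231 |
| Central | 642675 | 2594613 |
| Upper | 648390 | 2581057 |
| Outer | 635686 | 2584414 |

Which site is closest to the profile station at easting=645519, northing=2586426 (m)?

Squared distances to each site:
Lower: 43204752.000; East: 31138852.000; Inner: 36872621.000; Mid: 87591205.000; North: 179576100.000; South: 86807389.000; West: 169160121.000; Central: 75115305.000; Upper: 37068802.000; Outer: 100736033.000.
Minimum at East.

East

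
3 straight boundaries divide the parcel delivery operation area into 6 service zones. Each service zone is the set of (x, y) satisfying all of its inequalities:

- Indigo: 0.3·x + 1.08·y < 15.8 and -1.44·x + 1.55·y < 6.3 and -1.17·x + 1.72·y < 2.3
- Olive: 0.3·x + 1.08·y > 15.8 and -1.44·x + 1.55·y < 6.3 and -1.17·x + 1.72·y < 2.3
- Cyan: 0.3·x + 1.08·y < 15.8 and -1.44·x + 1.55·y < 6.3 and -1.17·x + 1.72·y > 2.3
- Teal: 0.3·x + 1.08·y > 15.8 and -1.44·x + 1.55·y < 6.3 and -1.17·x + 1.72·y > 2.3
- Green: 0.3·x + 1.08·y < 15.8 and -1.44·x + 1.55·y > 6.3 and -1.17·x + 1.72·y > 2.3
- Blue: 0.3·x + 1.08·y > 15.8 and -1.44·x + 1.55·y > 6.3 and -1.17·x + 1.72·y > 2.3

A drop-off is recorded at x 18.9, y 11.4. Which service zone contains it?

0.3·18.9 + 1.08·11.4 = 17.982, which is > 15.8
-1.44·18.9 + 1.55·11.4 = -9.546, which is < 6.3
-1.17·18.9 + 1.72·11.4 = -2.505, which is < 2.3
This sign pattern matches Olive.

Olive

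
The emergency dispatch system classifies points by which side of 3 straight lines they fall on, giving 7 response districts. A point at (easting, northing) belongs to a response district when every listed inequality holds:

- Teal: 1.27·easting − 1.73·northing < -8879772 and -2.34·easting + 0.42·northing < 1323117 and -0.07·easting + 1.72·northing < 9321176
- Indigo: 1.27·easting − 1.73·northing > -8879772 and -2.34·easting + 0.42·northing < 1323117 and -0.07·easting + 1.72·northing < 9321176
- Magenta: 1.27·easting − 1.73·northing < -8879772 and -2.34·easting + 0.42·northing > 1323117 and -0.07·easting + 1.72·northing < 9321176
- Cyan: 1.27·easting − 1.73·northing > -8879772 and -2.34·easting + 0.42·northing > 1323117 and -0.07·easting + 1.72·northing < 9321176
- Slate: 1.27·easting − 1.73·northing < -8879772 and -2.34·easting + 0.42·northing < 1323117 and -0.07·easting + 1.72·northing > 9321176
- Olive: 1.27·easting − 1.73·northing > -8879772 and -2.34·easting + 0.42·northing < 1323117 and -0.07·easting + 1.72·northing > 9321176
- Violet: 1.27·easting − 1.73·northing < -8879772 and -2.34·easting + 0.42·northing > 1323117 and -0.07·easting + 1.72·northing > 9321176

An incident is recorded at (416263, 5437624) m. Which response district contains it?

Olive

1.27·416263 − 1.73·5437624 = -8878435.510, which is > -8879772
-2.34·416263 + 0.42·5437624 = 1309746.660, which is < 1323117
-0.07·416263 + 1.72·5437624 = 9323574.870, which is > 9321176
This sign pattern matches Olive.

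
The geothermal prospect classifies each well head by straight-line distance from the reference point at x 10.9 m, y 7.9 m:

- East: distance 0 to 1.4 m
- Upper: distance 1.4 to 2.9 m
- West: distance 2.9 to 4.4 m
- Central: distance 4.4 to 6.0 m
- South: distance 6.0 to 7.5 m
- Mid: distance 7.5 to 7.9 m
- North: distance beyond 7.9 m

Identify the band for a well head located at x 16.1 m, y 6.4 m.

Distance = √((16.1−10.9)² + (6.4−7.9)²) = √(27.040 + 2.250) = 5.412 m.
4.4 ≤ 5.412 < 6.0 → Central.

Central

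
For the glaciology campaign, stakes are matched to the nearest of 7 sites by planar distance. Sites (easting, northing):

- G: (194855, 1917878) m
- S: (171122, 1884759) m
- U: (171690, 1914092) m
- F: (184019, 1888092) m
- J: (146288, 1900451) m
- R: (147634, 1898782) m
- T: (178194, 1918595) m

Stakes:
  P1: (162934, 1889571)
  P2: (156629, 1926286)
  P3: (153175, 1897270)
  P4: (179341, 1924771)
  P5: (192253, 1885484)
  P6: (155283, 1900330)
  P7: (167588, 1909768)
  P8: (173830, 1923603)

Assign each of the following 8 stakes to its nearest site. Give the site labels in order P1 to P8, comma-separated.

S, U, R, T, F, R, U, T

P1 → S (d²=90198688.00)
P2 → U (d²=375527357.00)
P3 → R (d²=32988825.00)
P4 → T (d²=39458585.00)
P5 → F (d²=74600420.00)
P6 → R (d²=60903505.00)
P7 → U (d²=35523380.00)
P8 → T (d²=44124560.00)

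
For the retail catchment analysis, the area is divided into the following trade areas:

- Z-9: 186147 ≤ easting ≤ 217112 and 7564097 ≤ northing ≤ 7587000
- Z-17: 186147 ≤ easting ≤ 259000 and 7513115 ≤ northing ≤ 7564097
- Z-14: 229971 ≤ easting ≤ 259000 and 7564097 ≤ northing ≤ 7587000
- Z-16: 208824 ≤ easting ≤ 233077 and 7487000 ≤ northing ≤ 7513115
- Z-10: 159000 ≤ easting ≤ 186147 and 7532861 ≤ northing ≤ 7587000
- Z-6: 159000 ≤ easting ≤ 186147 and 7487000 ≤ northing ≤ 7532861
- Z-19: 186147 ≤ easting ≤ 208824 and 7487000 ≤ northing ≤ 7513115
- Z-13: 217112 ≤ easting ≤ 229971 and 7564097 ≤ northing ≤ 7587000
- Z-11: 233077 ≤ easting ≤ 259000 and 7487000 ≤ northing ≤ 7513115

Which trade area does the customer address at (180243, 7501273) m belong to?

The point has easting = 180243 and northing = 7501273.
Only Z-6 satisfies 159000 ≤ easting ≤ 186147 and 7487000 ≤ northing ≤ 7532861.

Z-6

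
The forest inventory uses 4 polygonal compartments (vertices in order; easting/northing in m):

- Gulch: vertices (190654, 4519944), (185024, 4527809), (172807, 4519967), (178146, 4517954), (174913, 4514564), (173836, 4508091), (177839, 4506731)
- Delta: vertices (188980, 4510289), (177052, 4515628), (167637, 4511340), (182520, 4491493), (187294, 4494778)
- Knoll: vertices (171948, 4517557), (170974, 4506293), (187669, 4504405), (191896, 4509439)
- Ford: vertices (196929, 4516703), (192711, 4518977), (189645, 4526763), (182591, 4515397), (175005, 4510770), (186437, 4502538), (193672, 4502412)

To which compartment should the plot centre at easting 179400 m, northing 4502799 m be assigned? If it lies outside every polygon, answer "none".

Cast a ray rightward from (179400, 4502799). For each polygon, the edges (by vertex number in listed order) whose endpoints lie on opposite sides of northing = 4502799, where each meets that height, and whether that is right or left of the point:
Gulch: no edge straddles that height → 0 crossings.
Delta: 3–4 at easting≈174041.8 (left), 5–1 at easting≈188165.9 (right) → 1 crossing.
Knoll: no edge straddles that height → 0 crossings.
Ford: 5–6 at easting≈186074.5 (right), 7–1 at easting≈193760.2 (right) → 2 crossings.
Only Delta has an odd count, so the point is inside Delta.

Delta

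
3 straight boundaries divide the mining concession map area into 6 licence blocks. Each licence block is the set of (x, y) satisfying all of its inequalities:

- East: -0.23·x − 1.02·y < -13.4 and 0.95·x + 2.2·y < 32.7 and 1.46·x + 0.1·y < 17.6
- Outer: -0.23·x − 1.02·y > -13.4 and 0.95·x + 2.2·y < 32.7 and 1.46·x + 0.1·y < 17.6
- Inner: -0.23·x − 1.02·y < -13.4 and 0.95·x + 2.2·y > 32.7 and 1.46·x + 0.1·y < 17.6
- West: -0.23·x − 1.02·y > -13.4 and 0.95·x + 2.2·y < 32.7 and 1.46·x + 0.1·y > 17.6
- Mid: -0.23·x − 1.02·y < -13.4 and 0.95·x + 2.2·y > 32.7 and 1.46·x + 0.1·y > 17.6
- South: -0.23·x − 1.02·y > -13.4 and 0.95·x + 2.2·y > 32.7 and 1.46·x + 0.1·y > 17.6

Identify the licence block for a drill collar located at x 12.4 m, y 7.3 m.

West

-0.23·12.4 − 1.02·7.3 = -10.298, which is > -13.4
0.95·12.4 + 2.2·7.3 = 27.840, which is < 32.7
1.46·12.4 + 0.1·7.3 = 18.834, which is > 17.6
This sign pattern matches West.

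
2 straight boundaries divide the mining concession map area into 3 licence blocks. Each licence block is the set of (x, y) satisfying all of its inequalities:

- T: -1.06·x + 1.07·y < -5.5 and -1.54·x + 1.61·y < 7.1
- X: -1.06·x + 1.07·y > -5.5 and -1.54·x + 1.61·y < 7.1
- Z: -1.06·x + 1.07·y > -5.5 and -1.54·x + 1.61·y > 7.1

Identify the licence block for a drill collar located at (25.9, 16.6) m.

-1.06·25.9 + 1.07·16.6 = -9.692, which is < -5.5
-1.54·25.9 + 1.61·16.6 = -13.160, which is < 7.1
This sign pattern matches T.

T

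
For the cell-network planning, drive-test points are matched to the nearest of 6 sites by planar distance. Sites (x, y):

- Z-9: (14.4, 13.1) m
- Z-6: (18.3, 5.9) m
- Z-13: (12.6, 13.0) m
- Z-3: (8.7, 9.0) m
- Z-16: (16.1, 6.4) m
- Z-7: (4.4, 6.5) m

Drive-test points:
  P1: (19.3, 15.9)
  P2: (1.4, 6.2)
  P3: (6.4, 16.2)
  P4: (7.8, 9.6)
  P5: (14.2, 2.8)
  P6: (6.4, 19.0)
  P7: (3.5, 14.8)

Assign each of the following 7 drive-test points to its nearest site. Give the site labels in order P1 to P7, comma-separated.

Z-9, Z-7, Z-13, Z-3, Z-16, Z-13, Z-3

P1 → Z-9 (d²=31.85)
P2 → Z-7 (d²=9.09)
P3 → Z-13 (d²=48.68)
P4 → Z-3 (d²=1.17)
P5 → Z-16 (d²=16.57)
P6 → Z-13 (d²=74.44)
P7 → Z-3 (d²=60.68)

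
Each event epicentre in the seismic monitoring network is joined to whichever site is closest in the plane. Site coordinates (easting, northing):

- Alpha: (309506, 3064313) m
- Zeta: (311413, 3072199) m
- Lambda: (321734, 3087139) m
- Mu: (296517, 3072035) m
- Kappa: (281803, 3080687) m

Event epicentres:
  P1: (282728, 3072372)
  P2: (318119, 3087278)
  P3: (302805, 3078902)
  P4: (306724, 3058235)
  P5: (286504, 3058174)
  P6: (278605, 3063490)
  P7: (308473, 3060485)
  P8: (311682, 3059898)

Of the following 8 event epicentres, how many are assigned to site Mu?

P1 → Kappa
P2 → Lambda
P3 → Mu
P4 → Alpha
P5 → Mu
P6 → Kappa
P7 → Alpha
P8 → Alpha
2 of the 8 go to Mu.

2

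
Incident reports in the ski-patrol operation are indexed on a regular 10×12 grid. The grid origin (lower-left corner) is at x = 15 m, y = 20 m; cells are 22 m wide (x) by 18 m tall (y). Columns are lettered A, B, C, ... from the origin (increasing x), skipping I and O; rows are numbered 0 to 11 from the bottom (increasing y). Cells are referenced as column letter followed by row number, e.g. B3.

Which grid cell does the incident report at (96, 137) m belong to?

D6

Column index: ⌊(96 − 15) / 22⌋ = ⌊3.682⌋ = 3 → column D
Row offset from origin: ⌊(137 − 20) / 18⌋ = ⌊6.500⌋ = 6 → row 6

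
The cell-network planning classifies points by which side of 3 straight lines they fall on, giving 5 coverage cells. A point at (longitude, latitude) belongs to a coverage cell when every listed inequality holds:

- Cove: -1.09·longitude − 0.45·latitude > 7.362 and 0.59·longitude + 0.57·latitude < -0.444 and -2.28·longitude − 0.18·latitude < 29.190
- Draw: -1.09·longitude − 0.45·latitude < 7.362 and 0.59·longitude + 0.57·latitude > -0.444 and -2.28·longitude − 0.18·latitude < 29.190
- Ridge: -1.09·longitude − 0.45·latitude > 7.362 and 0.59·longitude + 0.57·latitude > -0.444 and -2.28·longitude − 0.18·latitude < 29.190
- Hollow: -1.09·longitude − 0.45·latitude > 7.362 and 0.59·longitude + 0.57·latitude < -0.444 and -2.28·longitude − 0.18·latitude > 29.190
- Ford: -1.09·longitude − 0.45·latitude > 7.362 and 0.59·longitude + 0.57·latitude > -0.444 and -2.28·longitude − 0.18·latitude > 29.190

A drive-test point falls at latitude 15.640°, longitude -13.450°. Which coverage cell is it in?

-1.09·-13.450 − 0.45·15.640 = 7.623, which is > 7.362
0.59·-13.450 + 0.57·15.640 = 0.979, which is > -0.444
-2.28·-13.450 − 0.18·15.640 = 27.851, which is < 29.190
This sign pattern matches Ridge.

Ridge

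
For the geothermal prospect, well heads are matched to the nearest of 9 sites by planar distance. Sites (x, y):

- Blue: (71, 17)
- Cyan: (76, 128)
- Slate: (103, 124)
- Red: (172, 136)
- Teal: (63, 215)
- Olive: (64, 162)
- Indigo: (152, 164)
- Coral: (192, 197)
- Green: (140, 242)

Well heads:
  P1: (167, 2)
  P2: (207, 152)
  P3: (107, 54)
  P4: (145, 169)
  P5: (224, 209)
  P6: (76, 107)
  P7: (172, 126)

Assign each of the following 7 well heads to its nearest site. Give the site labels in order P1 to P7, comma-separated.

Blue, Red, Blue, Indigo, Coral, Cyan, Red

P1 → Blue (d²=9441.00)
P2 → Red (d²=1481.00)
P3 → Blue (d²=2665.00)
P4 → Indigo (d²=74.00)
P5 → Coral (d²=1168.00)
P6 → Cyan (d²=441.00)
P7 → Red (d²=100.00)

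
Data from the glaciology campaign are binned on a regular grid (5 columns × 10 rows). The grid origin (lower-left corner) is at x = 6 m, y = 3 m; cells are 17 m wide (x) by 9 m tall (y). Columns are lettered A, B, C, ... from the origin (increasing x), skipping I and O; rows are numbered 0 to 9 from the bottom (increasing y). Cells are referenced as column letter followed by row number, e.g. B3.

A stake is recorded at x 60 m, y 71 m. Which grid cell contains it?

D7

Column index: ⌊(60 − 6) / 17⌋ = ⌊3.176⌋ = 3 → column D
Row offset from origin: ⌊(71 − 3) / 9⌋ = ⌊7.556⌋ = 7 → row 7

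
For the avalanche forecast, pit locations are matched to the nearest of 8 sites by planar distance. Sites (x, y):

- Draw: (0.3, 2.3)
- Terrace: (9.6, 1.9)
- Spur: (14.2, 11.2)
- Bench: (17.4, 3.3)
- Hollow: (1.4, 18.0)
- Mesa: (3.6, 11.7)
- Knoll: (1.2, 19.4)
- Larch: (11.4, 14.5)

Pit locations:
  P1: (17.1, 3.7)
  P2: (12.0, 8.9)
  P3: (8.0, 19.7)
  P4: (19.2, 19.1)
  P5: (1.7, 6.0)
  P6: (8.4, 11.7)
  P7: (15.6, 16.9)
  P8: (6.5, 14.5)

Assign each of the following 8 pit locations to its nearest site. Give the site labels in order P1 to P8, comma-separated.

Bench, Spur, Larch, Larch, Draw, Larch, Larch, Mesa

P1 → Bench (d²=0.25)
P2 → Spur (d²=10.13)
P3 → Larch (d²=38.60)
P4 → Larch (d²=82.00)
P5 → Draw (d²=15.65)
P6 → Larch (d²=16.84)
P7 → Larch (d²=23.40)
P8 → Mesa (d²=16.25)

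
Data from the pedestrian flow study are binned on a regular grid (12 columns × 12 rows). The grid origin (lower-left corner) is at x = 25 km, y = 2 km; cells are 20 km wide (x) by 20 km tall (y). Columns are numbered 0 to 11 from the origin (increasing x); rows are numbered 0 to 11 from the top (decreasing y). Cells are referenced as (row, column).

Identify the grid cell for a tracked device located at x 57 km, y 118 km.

(6, 1)

Column index: ⌊(57 − 25) / 20⌋ = ⌊1.600⌋ = 1
Row offset from origin: ⌊(118 − 2) / 20⌋ = ⌊5.800⌋ = 5 → row 6 (counted from top)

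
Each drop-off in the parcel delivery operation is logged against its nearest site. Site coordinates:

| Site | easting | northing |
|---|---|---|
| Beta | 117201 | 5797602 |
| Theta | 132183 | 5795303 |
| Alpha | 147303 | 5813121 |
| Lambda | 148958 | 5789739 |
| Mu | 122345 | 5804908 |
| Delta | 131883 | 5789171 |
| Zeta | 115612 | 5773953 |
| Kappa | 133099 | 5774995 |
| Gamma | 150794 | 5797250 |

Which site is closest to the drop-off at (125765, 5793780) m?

Theta

Squared distances to each site:
Beta: 87949780.000; Theta: 43510253.000; Alpha: 837959725.000; Lambda: 554244930.000; Mu: 135528784.000; Delta: 58672805.000; Zeta: 496193338.000; Kappa: 406663781.000; Gamma: 638491741.000.
Minimum at Theta.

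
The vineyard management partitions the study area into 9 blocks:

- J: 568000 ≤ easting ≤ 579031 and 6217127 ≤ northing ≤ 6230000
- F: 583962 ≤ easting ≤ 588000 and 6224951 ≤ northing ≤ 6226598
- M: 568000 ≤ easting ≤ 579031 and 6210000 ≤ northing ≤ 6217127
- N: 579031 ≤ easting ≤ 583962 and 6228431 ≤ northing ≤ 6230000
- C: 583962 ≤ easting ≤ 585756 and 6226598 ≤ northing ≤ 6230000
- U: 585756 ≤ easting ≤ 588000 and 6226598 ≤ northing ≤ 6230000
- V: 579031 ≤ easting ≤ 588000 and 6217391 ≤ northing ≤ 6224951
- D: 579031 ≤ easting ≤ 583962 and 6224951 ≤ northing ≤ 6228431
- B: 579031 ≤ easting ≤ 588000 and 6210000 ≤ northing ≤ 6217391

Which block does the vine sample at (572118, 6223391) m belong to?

J

The point has easting = 572118 and northing = 6223391.
Only J satisfies 568000 ≤ easting ≤ 579031 and 6217127 ≤ northing ≤ 6230000.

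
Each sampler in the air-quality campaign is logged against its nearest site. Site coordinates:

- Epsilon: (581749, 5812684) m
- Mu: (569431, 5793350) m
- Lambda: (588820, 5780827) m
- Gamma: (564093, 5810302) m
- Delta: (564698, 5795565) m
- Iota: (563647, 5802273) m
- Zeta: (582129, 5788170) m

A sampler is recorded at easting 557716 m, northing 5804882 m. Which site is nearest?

Iota

Squared distances to each site:
Epsilon: 638456293.000; Mu: 270228249.000; Lambda: 1546101841.000; Gamma: 70042529.000; Delta: 135554813.000; Iota: 41983642.000; Zeta: 875285513.000.
Minimum at Iota.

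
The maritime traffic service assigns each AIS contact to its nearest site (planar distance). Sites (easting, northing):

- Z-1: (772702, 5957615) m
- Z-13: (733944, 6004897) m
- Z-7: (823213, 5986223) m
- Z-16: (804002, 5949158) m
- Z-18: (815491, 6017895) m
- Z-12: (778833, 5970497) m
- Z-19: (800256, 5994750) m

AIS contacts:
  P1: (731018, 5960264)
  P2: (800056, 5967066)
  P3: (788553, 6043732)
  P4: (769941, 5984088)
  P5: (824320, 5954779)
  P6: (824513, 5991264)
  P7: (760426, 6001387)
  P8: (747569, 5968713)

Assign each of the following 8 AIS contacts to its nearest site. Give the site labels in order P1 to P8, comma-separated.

Z-1, Z-16, Z-18, Z-12, Z-16, Z-7, Z-13, Z-1

P1 → Z-1 (d²=1744573057.00)
P2 → Z-16 (d²=336267380.00)
P3 → Z-18 (d²=1393206413.00)
P4 → Z-12 (d²=263782945.00)
P5 → Z-16 (d²=444416765.00)
P6 → Z-7 (d²=27101681.00)
P7 → Z-13 (d²=713616424.00)
P8 → Z-1 (d²=754833293.00)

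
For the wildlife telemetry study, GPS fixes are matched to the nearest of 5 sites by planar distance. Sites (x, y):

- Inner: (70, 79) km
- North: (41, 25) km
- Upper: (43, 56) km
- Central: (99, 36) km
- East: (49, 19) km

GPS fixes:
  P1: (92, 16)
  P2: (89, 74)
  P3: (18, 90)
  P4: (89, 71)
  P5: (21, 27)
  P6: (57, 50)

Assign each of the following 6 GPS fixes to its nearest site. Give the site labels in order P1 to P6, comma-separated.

P1 → Central (d²=449.00)
P2 → Inner (d²=386.00)
P3 → Upper (d²=1781.00)
P4 → Inner (d²=425.00)
P5 → North (d²=404.00)
P6 → Upper (d²=232.00)

Central, Inner, Upper, Inner, North, Upper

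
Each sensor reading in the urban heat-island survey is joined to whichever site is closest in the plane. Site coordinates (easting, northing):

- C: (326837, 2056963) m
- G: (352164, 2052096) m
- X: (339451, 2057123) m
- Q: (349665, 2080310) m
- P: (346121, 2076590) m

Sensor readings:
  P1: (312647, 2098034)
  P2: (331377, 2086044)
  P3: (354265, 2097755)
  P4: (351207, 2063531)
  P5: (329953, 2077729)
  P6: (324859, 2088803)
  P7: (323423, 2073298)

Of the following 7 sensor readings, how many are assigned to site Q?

P1 → P
P2 → P
P3 → Q
P4 → G
P5 → P
P6 → P
P7 → C
1 of the 7 goes to Q.

1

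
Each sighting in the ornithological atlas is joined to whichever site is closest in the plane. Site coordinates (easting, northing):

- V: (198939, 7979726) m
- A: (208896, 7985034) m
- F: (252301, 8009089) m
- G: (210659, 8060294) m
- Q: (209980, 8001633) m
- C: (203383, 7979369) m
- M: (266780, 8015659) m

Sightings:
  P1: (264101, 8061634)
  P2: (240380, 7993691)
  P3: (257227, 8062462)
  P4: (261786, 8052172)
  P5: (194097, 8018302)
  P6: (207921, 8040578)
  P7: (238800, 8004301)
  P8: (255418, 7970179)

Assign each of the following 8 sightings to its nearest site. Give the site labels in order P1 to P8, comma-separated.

M, F, G, M, Q, G, F, F

P1 → M (d²=2120877666.00)
P2 → F (d²=379208645.00)
P3 → G (d²=2173278848.00)
P4 → M (d²=1358139205.00)
P5 → Q (d²=530125250.00)
P6 → G (d²=396217300.00)
P7 → F (d²=205201945.00)
P8 → F (d²=1523703789.00)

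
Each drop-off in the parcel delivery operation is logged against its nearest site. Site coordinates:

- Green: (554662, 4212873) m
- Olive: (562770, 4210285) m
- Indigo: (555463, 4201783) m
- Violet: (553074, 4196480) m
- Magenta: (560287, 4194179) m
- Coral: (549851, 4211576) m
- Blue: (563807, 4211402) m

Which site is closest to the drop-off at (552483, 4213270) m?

Squared distances to each site:
Green: 4905650.000; Olive: 114732594.000; Indigo: 140831569.000; Violet: 282253381.000; Magenta: 425368697.000; Coral: 9797060.000; Blue: 131722400.000.
Minimum at Green.

Green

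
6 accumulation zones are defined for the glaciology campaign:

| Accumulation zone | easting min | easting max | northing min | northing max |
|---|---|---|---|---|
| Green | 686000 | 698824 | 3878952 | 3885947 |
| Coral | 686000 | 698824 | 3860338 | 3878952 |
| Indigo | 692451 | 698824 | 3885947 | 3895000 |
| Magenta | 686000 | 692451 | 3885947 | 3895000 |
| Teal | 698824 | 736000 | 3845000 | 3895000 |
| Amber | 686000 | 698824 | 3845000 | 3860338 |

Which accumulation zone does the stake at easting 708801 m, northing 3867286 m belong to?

The point has easting = 708801 and northing = 3867286.
Only Teal satisfies 698824 ≤ easting ≤ 736000 and 3845000 ≤ northing ≤ 3895000.

Teal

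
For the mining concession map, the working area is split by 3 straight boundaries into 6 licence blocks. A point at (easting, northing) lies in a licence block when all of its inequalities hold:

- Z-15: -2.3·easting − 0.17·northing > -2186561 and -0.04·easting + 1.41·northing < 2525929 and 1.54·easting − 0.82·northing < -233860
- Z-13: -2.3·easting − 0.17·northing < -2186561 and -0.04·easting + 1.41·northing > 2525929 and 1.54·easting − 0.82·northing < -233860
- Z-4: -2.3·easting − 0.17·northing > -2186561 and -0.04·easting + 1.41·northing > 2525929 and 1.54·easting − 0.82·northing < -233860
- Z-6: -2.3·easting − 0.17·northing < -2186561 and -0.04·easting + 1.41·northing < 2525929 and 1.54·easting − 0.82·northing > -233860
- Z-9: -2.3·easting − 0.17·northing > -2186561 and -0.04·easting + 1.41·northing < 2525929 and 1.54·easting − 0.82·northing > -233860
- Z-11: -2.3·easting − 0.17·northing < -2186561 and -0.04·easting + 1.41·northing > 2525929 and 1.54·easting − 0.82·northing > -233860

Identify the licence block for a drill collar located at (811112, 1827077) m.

-2.3·811112 − 0.17·1827077 = -2176160.690, which is > -2186561
-0.04·811112 + 1.41·1827077 = 2543734.090, which is > 2525929
1.54·811112 − 0.82·1827077 = -249090.660, which is < -233860
This sign pattern matches Z-4.

Z-4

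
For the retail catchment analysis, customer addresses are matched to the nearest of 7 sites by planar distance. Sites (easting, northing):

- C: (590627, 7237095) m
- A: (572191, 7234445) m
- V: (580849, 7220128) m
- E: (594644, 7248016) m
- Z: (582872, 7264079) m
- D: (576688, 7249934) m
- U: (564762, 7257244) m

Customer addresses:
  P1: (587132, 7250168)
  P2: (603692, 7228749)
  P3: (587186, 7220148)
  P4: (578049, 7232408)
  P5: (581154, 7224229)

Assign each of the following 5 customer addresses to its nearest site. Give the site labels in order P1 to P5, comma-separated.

E, C, V, A, V

P1 → E (d²=61061248.00)
P2 → C (d²=240349941.00)
P3 → V (d²=40157969.00)
P4 → A (d²=38465533.00)
P5 → V (d²=16911226.00)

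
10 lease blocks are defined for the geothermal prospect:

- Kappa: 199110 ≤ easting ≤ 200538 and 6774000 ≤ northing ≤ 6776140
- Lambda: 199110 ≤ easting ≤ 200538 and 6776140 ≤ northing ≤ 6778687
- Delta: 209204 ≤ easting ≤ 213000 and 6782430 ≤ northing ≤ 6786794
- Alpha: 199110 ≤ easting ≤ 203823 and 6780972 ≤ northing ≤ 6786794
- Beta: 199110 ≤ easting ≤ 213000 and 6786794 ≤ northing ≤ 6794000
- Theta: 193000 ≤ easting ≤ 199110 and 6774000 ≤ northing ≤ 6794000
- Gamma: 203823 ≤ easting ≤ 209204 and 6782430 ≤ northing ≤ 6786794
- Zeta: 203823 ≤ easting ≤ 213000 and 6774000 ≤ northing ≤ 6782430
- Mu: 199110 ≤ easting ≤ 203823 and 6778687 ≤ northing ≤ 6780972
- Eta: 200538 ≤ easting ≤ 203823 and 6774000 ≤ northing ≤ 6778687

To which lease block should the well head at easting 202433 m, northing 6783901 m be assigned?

The point has easting = 202433 and northing = 6783901.
Only Alpha satisfies 199110 ≤ easting ≤ 203823 and 6780972 ≤ northing ≤ 6786794.

Alpha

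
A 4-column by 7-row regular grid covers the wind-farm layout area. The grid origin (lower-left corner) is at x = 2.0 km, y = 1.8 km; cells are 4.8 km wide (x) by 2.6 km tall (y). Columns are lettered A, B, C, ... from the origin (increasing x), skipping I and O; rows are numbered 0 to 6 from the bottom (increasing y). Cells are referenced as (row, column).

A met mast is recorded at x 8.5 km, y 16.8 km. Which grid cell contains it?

(5, B)

Column index: ⌊(8.5 − 2.0) / 4.8⌋ = ⌊1.354⌋ = 1 → column B
Row offset from origin: ⌊(16.8 − 1.8) / 2.6⌋ = ⌊5.769⌋ = 5 → row 5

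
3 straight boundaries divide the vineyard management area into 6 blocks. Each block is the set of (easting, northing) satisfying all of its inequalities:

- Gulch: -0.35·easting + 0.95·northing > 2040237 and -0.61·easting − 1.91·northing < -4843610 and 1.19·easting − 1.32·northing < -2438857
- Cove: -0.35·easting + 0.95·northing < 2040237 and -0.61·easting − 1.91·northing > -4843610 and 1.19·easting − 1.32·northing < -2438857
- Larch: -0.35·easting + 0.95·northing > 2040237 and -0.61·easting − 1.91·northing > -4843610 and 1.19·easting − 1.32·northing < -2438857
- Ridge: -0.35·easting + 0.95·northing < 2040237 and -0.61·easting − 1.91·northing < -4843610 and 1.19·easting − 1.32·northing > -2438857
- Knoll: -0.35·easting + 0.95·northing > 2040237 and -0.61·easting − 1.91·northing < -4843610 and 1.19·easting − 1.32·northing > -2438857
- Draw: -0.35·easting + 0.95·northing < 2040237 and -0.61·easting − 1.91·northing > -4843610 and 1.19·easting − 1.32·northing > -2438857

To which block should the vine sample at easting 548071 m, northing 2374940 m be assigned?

Gulch

-0.35·548071 + 0.95·2374940 = 2064368.150, which is > 2040237
-0.61·548071 − 1.91·2374940 = -4870458.710, which is < -4843610
1.19·548071 − 1.32·2374940 = -2482716.310, which is < -2438857
This sign pattern matches Gulch.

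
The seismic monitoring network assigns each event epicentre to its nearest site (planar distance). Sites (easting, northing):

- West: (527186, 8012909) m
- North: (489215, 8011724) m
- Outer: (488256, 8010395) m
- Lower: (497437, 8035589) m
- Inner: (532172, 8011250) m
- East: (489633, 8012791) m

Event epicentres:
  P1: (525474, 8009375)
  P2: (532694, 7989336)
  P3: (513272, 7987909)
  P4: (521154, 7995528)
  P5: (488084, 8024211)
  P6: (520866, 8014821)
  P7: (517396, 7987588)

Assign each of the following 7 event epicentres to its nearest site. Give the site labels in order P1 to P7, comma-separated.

West, Inner, West, West, East, West, West

P1 → West (d²=15420100.00)
P2 → Inner (d²=480495880.00)
P3 → West (d²=818599396.00)
P4 → West (d²=338484185.00)
P5 → East (d²=132815801.00)
P6 → West (d²=43598144.00)
P7 → West (d²=736997141.00)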